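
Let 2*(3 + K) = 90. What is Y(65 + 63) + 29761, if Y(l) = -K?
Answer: 29719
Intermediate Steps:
K = 42 (K = -3 + (1/2)*90 = -3 + 45 = 42)
Y(l) = -42 (Y(l) = -1*42 = -42)
Y(65 + 63) + 29761 = -42 + 29761 = 29719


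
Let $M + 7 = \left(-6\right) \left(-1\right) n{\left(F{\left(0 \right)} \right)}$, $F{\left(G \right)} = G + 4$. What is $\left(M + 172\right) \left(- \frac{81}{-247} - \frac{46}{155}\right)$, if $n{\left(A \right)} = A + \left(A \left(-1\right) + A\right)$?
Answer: $\frac{225477}{38285} \approx 5.8894$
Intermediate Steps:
$F{\left(G \right)} = 4 + G$
$n{\left(A \right)} = A$ ($n{\left(A \right)} = A + \left(- A + A\right) = A + 0 = A$)
$M = 17$ ($M = -7 + \left(-6\right) \left(-1\right) \left(4 + 0\right) = -7 + 6 \cdot 4 = -7 + 24 = 17$)
$\left(M + 172\right) \left(- \frac{81}{-247} - \frac{46}{155}\right) = \left(17 + 172\right) \left(- \frac{81}{-247} - \frac{46}{155}\right) = 189 \left(\left(-81\right) \left(- \frac{1}{247}\right) - \frac{46}{155}\right) = 189 \left(\frac{81}{247} - \frac{46}{155}\right) = 189 \cdot \frac{1193}{38285} = \frac{225477}{38285}$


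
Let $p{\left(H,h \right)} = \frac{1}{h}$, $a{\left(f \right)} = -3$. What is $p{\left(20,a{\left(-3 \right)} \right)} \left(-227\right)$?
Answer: $\frac{227}{3} \approx 75.667$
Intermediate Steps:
$p{\left(20,a{\left(-3 \right)} \right)} \left(-227\right) = \frac{1}{-3} \left(-227\right) = \left(- \frac{1}{3}\right) \left(-227\right) = \frac{227}{3}$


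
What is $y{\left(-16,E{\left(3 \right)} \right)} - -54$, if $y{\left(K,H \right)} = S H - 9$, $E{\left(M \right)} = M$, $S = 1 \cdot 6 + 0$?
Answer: $63$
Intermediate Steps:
$S = 6$ ($S = 6 + 0 = 6$)
$y{\left(K,H \right)} = -9 + 6 H$ ($y{\left(K,H \right)} = 6 H - 9 = -9 + 6 H$)
$y{\left(-16,E{\left(3 \right)} \right)} - -54 = \left(-9 + 6 \cdot 3\right) - -54 = \left(-9 + 18\right) + 54 = 9 + 54 = 63$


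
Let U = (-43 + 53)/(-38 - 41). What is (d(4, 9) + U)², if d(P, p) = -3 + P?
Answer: 4761/6241 ≈ 0.76286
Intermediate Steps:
U = -10/79 (U = 10/(-79) = 10*(-1/79) = -10/79 ≈ -0.12658)
(d(4, 9) + U)² = ((-3 + 4) - 10/79)² = (1 - 10/79)² = (69/79)² = 4761/6241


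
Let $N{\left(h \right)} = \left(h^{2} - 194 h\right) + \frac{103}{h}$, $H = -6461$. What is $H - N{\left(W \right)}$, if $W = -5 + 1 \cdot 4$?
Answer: $-6553$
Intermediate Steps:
$W = -1$ ($W = -5 + 4 = -1$)
$N{\left(h \right)} = h^{2} - 194 h + \frac{103}{h}$
$H - N{\left(W \right)} = -6461 - \frac{103 + \left(-1\right)^{2} \left(-194 - 1\right)}{-1} = -6461 - - (103 + 1 \left(-195\right)) = -6461 - - (103 - 195) = -6461 - \left(-1\right) \left(-92\right) = -6461 - 92 = -6553$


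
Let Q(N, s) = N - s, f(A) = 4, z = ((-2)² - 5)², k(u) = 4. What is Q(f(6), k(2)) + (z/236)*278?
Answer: 139/118 ≈ 1.1780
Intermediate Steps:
z = 1 (z = (4 - 5)² = (-1)² = 1)
Q(f(6), k(2)) + (z/236)*278 = (4 - 1*4) + (1/236)*278 = (4 - 4) + (1*(1/236))*278 = 0 + (1/236)*278 = 0 + 139/118 = 139/118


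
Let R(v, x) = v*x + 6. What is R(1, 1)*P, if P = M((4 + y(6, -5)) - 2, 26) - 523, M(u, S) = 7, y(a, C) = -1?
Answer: -3612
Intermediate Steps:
R(v, x) = 6 + v*x
P = -516 (P = 7 - 523 = -516)
R(1, 1)*P = (6 + 1*1)*(-516) = (6 + 1)*(-516) = 7*(-516) = -3612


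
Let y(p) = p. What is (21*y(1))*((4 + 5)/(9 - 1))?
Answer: 189/8 ≈ 23.625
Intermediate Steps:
(21*y(1))*((4 + 5)/(9 - 1)) = (21*1)*((4 + 5)/(9 - 1)) = 21*(9/8) = 189/8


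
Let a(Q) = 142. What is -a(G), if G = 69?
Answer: -142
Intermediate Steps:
-a(G) = -1*142 = -142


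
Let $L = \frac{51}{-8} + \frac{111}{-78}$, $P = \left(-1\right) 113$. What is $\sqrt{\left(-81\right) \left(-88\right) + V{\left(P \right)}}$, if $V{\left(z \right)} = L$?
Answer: $\frac{\sqrt{19253026}}{52} \approx 84.381$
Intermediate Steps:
$P = -113$
$L = - \frac{811}{104}$ ($L = 51 \left(- \frac{1}{8}\right) + 111 \left(- \frac{1}{78}\right) = - \frac{51}{8} - \frac{37}{26} = - \frac{811}{104} \approx -7.7981$)
$V{\left(z \right)} = - \frac{811}{104}$
$\sqrt{\left(-81\right) \left(-88\right) + V{\left(P \right)}} = \sqrt{\left(-81\right) \left(-88\right) - \frac{811}{104}} = \sqrt{7128 - \frac{811}{104}} = \sqrt{\frac{740501}{104}} = \frac{\sqrt{19253026}}{52}$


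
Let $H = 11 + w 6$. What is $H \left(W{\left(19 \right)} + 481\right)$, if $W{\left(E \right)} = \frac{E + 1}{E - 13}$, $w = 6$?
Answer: $\frac{68291}{3} \approx 22764.0$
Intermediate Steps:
$W{\left(E \right)} = \frac{1 + E}{-13 + E}$
$H = 47$ ($H = 11 + 6 \cdot 6 = 11 + 36 = 47$)
$H \left(W{\left(19 \right)} + 481\right) = 47 \left(\frac{1 + 19}{-13 + 19} + 481\right) = 47 \left(\frac{1}{6} \cdot 20 + 481\right) = 47 \left(\frac{10}{3} + 481\right) = 47 \cdot \frac{1453}{3} = \frac{68291}{3}$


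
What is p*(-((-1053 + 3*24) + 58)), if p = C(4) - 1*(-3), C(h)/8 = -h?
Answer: -26767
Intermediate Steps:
C(h) = -8*h (C(h) = 8*(-h) = -8*h)
p = -29 (p = -8*4 - 1*(-3) = -32 + 3 = -29)
p*(-((-1053 + 3*24) + 58)) = -(-29)*((-1053 + 3*24) + 58) = -(-29)*((-1053 + 72) + 58) = -(-29)*(-981 + 58) = -(-29)*(-923) = -29*923 = -26767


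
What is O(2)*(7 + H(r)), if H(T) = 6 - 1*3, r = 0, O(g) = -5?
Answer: -50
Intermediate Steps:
H(T) = 3 (H(T) = 6 - 3 = 3)
O(2)*(7 + H(r)) = -5*(7 + 3) = -5*10 = -50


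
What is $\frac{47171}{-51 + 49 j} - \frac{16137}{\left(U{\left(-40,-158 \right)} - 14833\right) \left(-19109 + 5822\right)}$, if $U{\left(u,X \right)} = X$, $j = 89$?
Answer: $\frac{1043967306093}{95387683030} \approx 10.944$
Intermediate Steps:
$\frac{47171}{-51 + 49 j} - \frac{16137}{\left(U{\left(-40,-158 \right)} - 14833\right) \left(-19109 + 5822\right)} = \frac{47171}{-51 + 49 \cdot 89} - \frac{16137}{\left(-158 - 14833\right) \left(-19109 + 5822\right)} = \frac{47171}{-51 + 4361} - \frac{16137}{\left(-14991\right) \left(-13287\right)} = \frac{47171}{4310} - \frac{16137}{199185417} = 47171 \cdot \frac{1}{4310} - \frac{1793}{22131713} = \frac{47171}{4310} - \frac{1793}{22131713} = \frac{1043967306093}{95387683030}$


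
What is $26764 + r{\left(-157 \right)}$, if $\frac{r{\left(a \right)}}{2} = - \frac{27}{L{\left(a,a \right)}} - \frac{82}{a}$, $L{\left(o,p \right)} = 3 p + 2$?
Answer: $\frac{1970799006}{73633} \approx 26765.0$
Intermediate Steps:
$L{\left(o,p \right)} = 2 + 3 p$
$r{\left(a \right)} = - \frac{164}{a} - \frac{54}{2 + 3 a}$ ($r{\left(a \right)} = 2 \left(- \frac{27}{2 + 3 a} - \frac{82}{a}\right) = 2 \left(- \frac{82}{a} - \frac{27}{2 + 3 a}\right) = - \frac{164}{a} - \frac{54}{2 + 3 a}$)
$26764 + r{\left(-157 \right)} = 26764 + \frac{2 \left(-164 - -42861\right)}{\left(-157\right) \left(2 + 3 \left(-157\right)\right)} = 26764 + 2 \left(- \frac{1}{157}\right) \frac{1}{2 - 471} \left(-164 + 42861\right) = 26764 + 2 \left(- \frac{1}{157}\right) \frac{1}{-469} \cdot 42697 = 26764 + 2 \left(- \frac{1}{157}\right) \left(- \frac{1}{469}\right) 42697 = 26764 + \frac{85394}{73633} = \frac{1970799006}{73633}$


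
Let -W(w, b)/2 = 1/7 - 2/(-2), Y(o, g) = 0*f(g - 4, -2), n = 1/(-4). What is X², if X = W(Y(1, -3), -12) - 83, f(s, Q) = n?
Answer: 356409/49 ≈ 7273.7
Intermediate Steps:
n = -¼ ≈ -0.25000
f(s, Q) = -¼
Y(o, g) = 0 (Y(o, g) = 0*(-¼) = 0)
W(w, b) = -16/7 (W(w, b) = -2*(1/7 - 2/(-2)) = -2*(1*(⅐) - 2*(-½)) = -2*(⅐ + 1) = -2*8/7 = -16/7)
X = -597/7 (X = -16/7 - 83 = -597/7 ≈ -85.286)
X² = (-597/7)² = 356409/49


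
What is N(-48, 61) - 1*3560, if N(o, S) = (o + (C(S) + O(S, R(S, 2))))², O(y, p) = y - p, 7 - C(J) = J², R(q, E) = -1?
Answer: 13686440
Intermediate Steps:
C(J) = 7 - J²
N(o, S) = (8 + S + o - S²)² (N(o, S) = (o + ((7 - S²) + (S - 1*(-1))))² = (o + ((7 - S²) + (S + 1)))² = (o + ((7 - S²) + (1 + S)))² = (o + (8 + S - S²))² = (8 + S + o - S²)²)
N(-48, 61) - 1*3560 = (8 + 61 - 48 - 1*61²)² - 1*3560 = (8 + 61 - 48 - 1*3721)² - 3560 = (8 + 61 - 48 - 3721)² - 3560 = (-3700)² - 3560 = 13690000 - 3560 = 13686440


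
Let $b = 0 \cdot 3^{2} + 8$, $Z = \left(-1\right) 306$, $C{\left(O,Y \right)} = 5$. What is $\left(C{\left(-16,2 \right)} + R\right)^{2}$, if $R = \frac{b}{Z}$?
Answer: $\frac{579121}{23409} \approx 24.739$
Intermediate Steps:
$Z = -306$
$b = 8$ ($b = 0 \cdot 9 + 8 = 0 + 8 = 8$)
$R = - \frac{4}{153}$ ($R = \frac{8}{-306} = 8 \left(- \frac{1}{306}\right) = - \frac{4}{153} \approx -0.026144$)
$\left(C{\left(-16,2 \right)} + R\right)^{2} = \left(5 - \frac{4}{153}\right)^{2} = \left(\frac{761}{153}\right)^{2} = \frac{579121}{23409}$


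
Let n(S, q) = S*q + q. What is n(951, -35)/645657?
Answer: -33320/645657 ≈ -0.051606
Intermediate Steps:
n(S, q) = q + S*q
n(951, -35)/645657 = -35*(1 + 951)/645657 = -35*952*(1/645657) = -33320*1/645657 = -33320/645657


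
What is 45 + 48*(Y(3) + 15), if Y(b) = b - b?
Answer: 765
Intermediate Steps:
Y(b) = 0
45 + 48*(Y(3) + 15) = 45 + 48*(0 + 15) = 45 + 48*15 = 45 + 720 = 765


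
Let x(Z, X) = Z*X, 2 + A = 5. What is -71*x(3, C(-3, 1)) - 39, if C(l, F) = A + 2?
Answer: -1104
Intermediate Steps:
A = 3 (A = -2 + 5 = 3)
C(l, F) = 5 (C(l, F) = 3 + 2 = 5)
x(Z, X) = X*Z
-71*x(3, C(-3, 1)) - 39 = -355*3 - 39 = -71*15 - 39 = -1065 - 39 = -1104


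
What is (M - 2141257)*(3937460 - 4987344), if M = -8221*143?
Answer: 3482318244240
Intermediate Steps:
M = -1175603
(M - 2141257)*(3937460 - 4987344) = (-1175603 - 2141257)*(3937460 - 4987344) = -3316860*(-1049884) = 3482318244240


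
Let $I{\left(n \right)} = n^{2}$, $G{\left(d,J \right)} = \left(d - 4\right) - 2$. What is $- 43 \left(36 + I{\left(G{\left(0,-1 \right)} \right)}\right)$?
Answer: $-3096$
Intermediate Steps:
$G{\left(d,J \right)} = -6 + d$ ($G{\left(d,J \right)} = \left(-4 + d\right) - 2 = -6 + d$)
$- 43 \left(36 + I{\left(G{\left(0,-1 \right)} \right)}\right) = - 43 \left(36 + \left(-6 + 0\right)^{2}\right) = - 43 \left(36 + \left(-6\right)^{2}\right) = - 43 \left(36 + 36\right) = \left(-43\right) 72 = -3096$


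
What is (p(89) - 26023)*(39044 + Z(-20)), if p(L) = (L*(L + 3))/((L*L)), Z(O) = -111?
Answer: -90167076015/89 ≈ -1.0131e+9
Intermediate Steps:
p(L) = (3 + L)/L (p(L) = (L*(3 + L))/(L**2) = (L*(3 + L))/L**2 = (3 + L)/L)
(p(89) - 26023)*(39044 + Z(-20)) = ((3 + 89)/89 - 26023)*(39044 - 111) = ((1/89)*92 - 26023)*38933 = (92/89 - 26023)*38933 = -2315955/89*38933 = -90167076015/89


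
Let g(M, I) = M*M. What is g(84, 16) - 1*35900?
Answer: -28844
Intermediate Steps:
g(M, I) = M²
g(84, 16) - 1*35900 = 84² - 1*35900 = 7056 - 35900 = -28844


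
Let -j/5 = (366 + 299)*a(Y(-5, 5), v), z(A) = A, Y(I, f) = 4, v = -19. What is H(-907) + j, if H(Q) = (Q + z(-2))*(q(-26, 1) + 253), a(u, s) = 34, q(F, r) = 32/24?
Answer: -344239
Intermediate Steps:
q(F, r) = 4/3 (q(F, r) = 32*(1/24) = 4/3)
H(Q) = -1526/3 + 763*Q/3 (H(Q) = (Q - 2)*(4/3 + 253) = (-2 + Q)*(763/3) = -1526/3 + 763*Q/3)
j = -113050 (j = -5*(366 + 299)*34 = -3325*34 = -5*22610 = -113050)
H(-907) + j = (-1526/3 + (763/3)*(-907)) - 113050 = (-1526/3 - 692041/3) - 113050 = -231189 - 113050 = -344239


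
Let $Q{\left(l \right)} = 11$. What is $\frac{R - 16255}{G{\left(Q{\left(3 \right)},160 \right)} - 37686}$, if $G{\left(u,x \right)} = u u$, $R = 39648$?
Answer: $- \frac{23393}{37565} \approx -0.62273$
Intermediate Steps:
$G{\left(u,x \right)} = u^{2}$
$\frac{R - 16255}{G{\left(Q{\left(3 \right)},160 \right)} - 37686} = \frac{39648 - 16255}{11^{2} - 37686} = \frac{23393}{121 - 37686} = \frac{23393}{-37565} = 23393 \left(- \frac{1}{37565}\right) = - \frac{23393}{37565}$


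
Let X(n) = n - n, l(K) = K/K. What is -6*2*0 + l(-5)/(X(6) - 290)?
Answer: -1/290 ≈ -0.0034483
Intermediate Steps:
l(K) = 1
X(n) = 0
-6*2*0 + l(-5)/(X(6) - 290) = -6*2*0 + 1/(0 - 290) = -12*0 + 1/(-290) = 0 + 1*(-1/290) = 0 - 1/290 = -1/290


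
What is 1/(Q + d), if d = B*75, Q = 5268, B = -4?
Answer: 1/4968 ≈ 0.00020129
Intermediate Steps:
d = -300 (d = -4*75 = -300)
1/(Q + d) = 1/(5268 - 300) = 1/4968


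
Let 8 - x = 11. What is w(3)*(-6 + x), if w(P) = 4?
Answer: -36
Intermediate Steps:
x = -3 (x = 8 - 1*11 = 8 - 11 = -3)
w(3)*(-6 + x) = 4*(-6 - 3) = 4*(-9) = -36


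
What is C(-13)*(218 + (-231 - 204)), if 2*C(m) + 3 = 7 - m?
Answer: -3689/2 ≈ -1844.5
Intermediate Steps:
C(m) = 2 - m/2 (C(m) = -3/2 + (7 - m)/2 = -3/2 + (7/2 - m/2) = 2 - m/2)
C(-13)*(218 + (-231 - 204)) = (2 - ½*(-13))*(218 + (-231 - 204)) = (2 + 13/2)*(218 - 435) = (17/2)*(-217) = -3689/2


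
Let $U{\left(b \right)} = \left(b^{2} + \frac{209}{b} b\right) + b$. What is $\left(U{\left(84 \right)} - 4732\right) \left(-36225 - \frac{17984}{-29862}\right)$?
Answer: $- \frac{1415447586011}{14931} \approx -9.4799 \cdot 10^{7}$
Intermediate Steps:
$U{\left(b \right)} = 209 + b + b^{2}$ ($U{\left(b \right)} = \left(b^{2} + 209\right) + b = \left(209 + b^{2}\right) + b = 209 + b + b^{2}$)
$\left(U{\left(84 \right)} - 4732\right) \left(-36225 - \frac{17984}{-29862}\right) = \left(\left(209 + 84 + 84^{2}\right) - 4732\right) \left(-36225 - \frac{17984}{-29862}\right) = \left(\left(209 + 84 + 7056\right) - 4732\right) \left(-36225 - - \frac{8992}{14931}\right) = \left(7349 - 4732\right) \left(-36225 + \frac{8992}{14931}\right) = 2617 \left(- \frac{540866483}{14931}\right) = - \frac{1415447586011}{14931}$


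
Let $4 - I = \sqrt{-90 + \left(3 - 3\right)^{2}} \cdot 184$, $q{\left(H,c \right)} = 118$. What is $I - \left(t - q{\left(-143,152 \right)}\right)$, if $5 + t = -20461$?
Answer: $20588 - 552 i \sqrt{10} \approx 20588.0 - 1745.6 i$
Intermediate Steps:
$t = -20466$ ($t = -5 - 20461 = -20466$)
$I = 4 - 552 i \sqrt{10}$ ($I = 4 - \sqrt{-90 + \left(3 - 3\right)^{2}} \cdot 184 = 4 - \sqrt{-90 + 0^{2}} \cdot 184 = 4 - \sqrt{-90 + 0} \cdot 184 = 4 - \sqrt{-90} \cdot 184 = 4 - 3 i \sqrt{10} \cdot 184 = 4 - 552 i \sqrt{10} \approx 4.0 - 1745.6 i$)
$I - \left(t - q{\left(-143,152 \right)}\right) = \left(4 - 552 i \sqrt{10}\right) + \left(118 - -20466\right) = \left(4 - 552 i \sqrt{10}\right) + \left(118 + 20466\right) = \left(4 - 552 i \sqrt{10}\right) + 20584 = 20588 - 552 i \sqrt{10}$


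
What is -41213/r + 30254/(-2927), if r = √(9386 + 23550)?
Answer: -30254/2927 - 41213*√8234/16468 ≈ -237.43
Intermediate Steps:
r = 2*√8234 (r = √32936 = 2*√8234 ≈ 181.48)
-41213/r + 30254/(-2927) = -41213*√8234/16468 + 30254/(-2927) = -41213*√8234/16468 + 30254*(-1/2927) = -41213*√8234/16468 - 30254/2927 = -30254/2927 - 41213*√8234/16468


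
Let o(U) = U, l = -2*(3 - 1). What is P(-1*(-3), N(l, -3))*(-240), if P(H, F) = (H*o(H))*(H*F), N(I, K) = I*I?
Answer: -103680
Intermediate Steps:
l = -4 (l = -2*2 = -4)
N(I, K) = I²
P(H, F) = F*H³ (P(H, F) = (H*H)*(H*F) = H²*(F*H) = F*H³)
P(-1*(-3), N(l, -3))*(-240) = ((-4)²*(-1*(-3))³)*(-240) = (16*3³)*(-240) = (16*27)*(-240) = 432*(-240) = -103680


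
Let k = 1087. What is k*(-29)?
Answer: -31523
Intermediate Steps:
k*(-29) = 1087*(-29) = -31523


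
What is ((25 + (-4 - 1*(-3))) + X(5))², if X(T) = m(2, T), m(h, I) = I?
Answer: 841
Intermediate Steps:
X(T) = T
((25 + (-4 - 1*(-3))) + X(5))² = ((25 + (-4 - 1*(-3))) + 5)² = ((25 + (-4 + 3)) + 5)² = ((25 - 1) + 5)² = (24 + 5)² = 29² = 841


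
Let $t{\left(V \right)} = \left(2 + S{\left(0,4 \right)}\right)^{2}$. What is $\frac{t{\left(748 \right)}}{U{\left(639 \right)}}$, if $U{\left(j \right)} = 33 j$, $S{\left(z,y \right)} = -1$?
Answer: $\frac{1}{21087} \approx 4.7423 \cdot 10^{-5}$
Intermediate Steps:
$t{\left(V \right)} = 1$ ($t{\left(V \right)} = \left(2 - 1\right)^{2} = 1^{2} = 1$)
$\frac{t{\left(748 \right)}}{U{\left(639 \right)}} = 1 \frac{1}{33 \cdot 639} = 1 \cdot \frac{1}{21087} = \frac{1}{21087}$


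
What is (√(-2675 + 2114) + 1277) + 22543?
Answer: 23820 + I*√561 ≈ 23820.0 + 23.685*I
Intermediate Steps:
(√(-2675 + 2114) + 1277) + 22543 = (√(-561) + 1277) + 22543 = (I*√561 + 1277) + 22543 = (1277 + I*√561) + 22543 = 23820 + I*√561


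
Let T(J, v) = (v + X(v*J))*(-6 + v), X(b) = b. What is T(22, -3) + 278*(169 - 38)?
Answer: 37039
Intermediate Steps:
T(J, v) = (-6 + v)*(v + J*v) (T(J, v) = (v + v*J)*(-6 + v) = (v + J*v)*(-6 + v) = (-6 + v)*(v + J*v))
T(22, -3) + 278*(169 - 38) = -3*(-6 - 3 - 6*22 + 22*(-3)) + 278*(169 - 38) = -3*(-6 - 3 - 132 - 66) + 278*131 = -3*(-207) + 36418 = 621 + 36418 = 37039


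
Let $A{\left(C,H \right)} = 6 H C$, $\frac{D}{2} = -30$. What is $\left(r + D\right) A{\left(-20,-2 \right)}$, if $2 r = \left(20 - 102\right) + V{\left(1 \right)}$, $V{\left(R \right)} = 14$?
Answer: $-22560$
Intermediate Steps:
$D = -60$ ($D = 2 \left(-30\right) = -60$)
$A{\left(C,H \right)} = 6 C H$
$r = -34$ ($r = \frac{\left(20 - 102\right) + 14}{2} = \frac{-82 + 14}{2} = \frac{1}{2} \left(-68\right) = -34$)
$\left(r + D\right) A{\left(-20,-2 \right)} = \left(-34 - 60\right) 6 \left(-20\right) \left(-2\right) = \left(-94\right) 240 = -22560$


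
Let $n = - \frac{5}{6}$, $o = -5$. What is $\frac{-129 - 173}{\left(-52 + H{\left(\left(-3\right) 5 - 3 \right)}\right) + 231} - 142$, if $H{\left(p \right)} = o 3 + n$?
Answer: $- \frac{140830}{979} \approx -143.85$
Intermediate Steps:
$n = - \frac{5}{6}$ ($n = \left(-5\right) \frac{1}{6} = - \frac{5}{6} \approx -0.83333$)
$H{\left(p \right)} = - \frac{95}{6}$ ($H{\left(p \right)} = \left(-5\right) 3 - \frac{5}{6} = -15 - \frac{5}{6} = - \frac{95}{6}$)
$\frac{-129 - 173}{\left(-52 + H{\left(\left(-3\right) 5 - 3 \right)}\right) + 231} - 142 = \frac{-129 - 173}{\left(-52 - \frac{95}{6}\right) + 231} - 142 = - \frac{302}{- \frac{407}{6} + 231} - 142 = - \frac{302}{\frac{979}{6}} - 142 = \left(-302\right) \frac{6}{979} - 142 = - \frac{1812}{979} - 142 = - \frac{140830}{979}$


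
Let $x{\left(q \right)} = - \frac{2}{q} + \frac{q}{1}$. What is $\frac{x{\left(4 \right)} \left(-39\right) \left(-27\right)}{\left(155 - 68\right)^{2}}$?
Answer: $\frac{819}{1682} \approx 0.48692$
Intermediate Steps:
$x{\left(q \right)} = q - \frac{2}{q}$ ($x{\left(q \right)} = - \frac{2}{q} + q 1 = - \frac{2}{q} + q = q - \frac{2}{q}$)
$\frac{x{\left(4 \right)} \left(-39\right) \left(-27\right)}{\left(155 - 68\right)^{2}} = \frac{\left(4 - \frac{2}{4}\right) \left(-39\right) \left(-27\right)}{\left(155 - 68\right)^{2}} = \frac{\left(4 - \frac{1}{2}\right) \left(-39\right) \left(-27\right)}{87^{2}} = \frac{\left(4 - \frac{1}{2}\right) \left(-39\right) \left(-27\right)}{7569} = \frac{7}{2} \left(-39\right) \left(-27\right) \frac{1}{7569} = \left(- \frac{273}{2}\right) \left(-27\right) \frac{1}{7569} = \frac{7371}{2} \cdot \frac{1}{7569} = \frac{819}{1682}$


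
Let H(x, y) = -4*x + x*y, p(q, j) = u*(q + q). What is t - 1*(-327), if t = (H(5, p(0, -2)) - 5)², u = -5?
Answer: 952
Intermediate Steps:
p(q, j) = -10*q (p(q, j) = -5*(q + q) = -10*q)
t = 625 (t = (5*(-4 - 10*0) - 5)² = (5*(-4 + 0) - 5)² = (5*(-4) - 5)² = (-20 - 5)² = (-25)² = 625)
t - 1*(-327) = 625 - 1*(-327) = 625 + 327 = 952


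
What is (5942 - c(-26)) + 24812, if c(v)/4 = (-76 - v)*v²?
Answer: 165954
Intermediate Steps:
c(v) = 4*v²*(-76 - v) (c(v) = 4*((-76 - v)*v²) = 4*(v²*(-76 - v)) = 4*v²*(-76 - v))
(5942 - c(-26)) + 24812 = (5942 - 4*(-26)²*(-76 - 1*(-26))) + 24812 = (5942 - 4*676*(-76 + 26)) + 24812 = (5942 - 4*676*(-50)) + 24812 = (5942 - 1*(-135200)) + 24812 = (5942 + 135200) + 24812 = 141142 + 24812 = 165954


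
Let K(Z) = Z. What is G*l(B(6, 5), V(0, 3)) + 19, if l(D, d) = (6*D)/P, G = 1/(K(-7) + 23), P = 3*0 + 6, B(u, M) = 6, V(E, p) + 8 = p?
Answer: 155/8 ≈ 19.375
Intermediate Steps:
V(E, p) = -8 + p
P = 6 (P = 0 + 6 = 6)
G = 1/16 (G = 1/(-7 + 23) = 1/16 ≈ 0.062500)
l(D, d) = D (l(D, d) = (6*D)/6 = (6*D)*(1/6) = D)
G*l(B(6, 5), V(0, 3)) + 19 = (1/16)*6 + 19 = 3/8 + 19 = 155/8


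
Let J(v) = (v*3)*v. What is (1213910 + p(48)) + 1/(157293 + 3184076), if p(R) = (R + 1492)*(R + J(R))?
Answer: 39870250732391/3341369 ≈ 1.1932e+7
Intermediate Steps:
J(v) = 3*v² (J(v) = (3*v)*v = 3*v²)
p(R) = (1492 + R)*(R + 3*R²) (p(R) = (R + 1492)*(R + 3*R²) = (1492 + R)*(R + 3*R²))
(1213910 + p(48)) + 1/(157293 + 3184076) = (1213910 + 48*(1492 + 3*48² + 4477*48)) + 1/(157293 + 3184076) = (1213910 + 48*(1492 + 3*2304 + 214896)) + 1/3341369 = (1213910 + 48*(1492 + 6912 + 214896)) + 1/3341369 = (1213910 + 48*223300) + 1/3341369 = (1213910 + 10718400) + 1/3341369 = 11932310 + 1/3341369 = 39870250732391/3341369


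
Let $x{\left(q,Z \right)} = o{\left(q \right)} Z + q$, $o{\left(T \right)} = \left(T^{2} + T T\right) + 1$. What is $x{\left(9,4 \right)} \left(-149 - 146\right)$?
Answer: $-194995$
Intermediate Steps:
$o{\left(T \right)} = 1 + 2 T^{2}$ ($o{\left(T \right)} = \left(T^{2} + T^{2}\right) + 1 = 2 T^{2} + 1 = 1 + 2 T^{2}$)
$x{\left(q,Z \right)} = q + Z \left(1 + 2 q^{2}\right)$ ($x{\left(q,Z \right)} = \left(1 + 2 q^{2}\right) Z + q = Z \left(1 + 2 q^{2}\right) + q = q + Z \left(1 + 2 q^{2}\right)$)
$x{\left(9,4 \right)} \left(-149 - 146\right) = \left(9 + 4 \left(1 + 2 \cdot 9^{2}\right)\right) \left(-149 - 146\right) = \left(9 + 4 \left(1 + 2 \cdot 81\right)\right) \left(-295\right) = \left(9 + 4 \left(1 + 162\right)\right) \left(-295\right) = \left(9 + 4 \cdot 163\right) \left(-295\right) = \left(9 + 652\right) \left(-295\right) = 661 \left(-295\right) = -194995$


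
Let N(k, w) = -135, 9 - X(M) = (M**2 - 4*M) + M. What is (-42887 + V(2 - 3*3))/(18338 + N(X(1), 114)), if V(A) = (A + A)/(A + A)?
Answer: -42886/18203 ≈ -2.3560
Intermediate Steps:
X(M) = 9 - M**2 + 3*M (X(M) = 9 - ((M**2 - 4*M) + M) = 9 - (M**2 - 3*M) = 9 + (-M**2 + 3*M) = 9 - M**2 + 3*M)
V(A) = 1 (V(A) = (2*A)/((2*A)) = (2*A)*(1/(2*A)) = 1)
(-42887 + V(2 - 3*3))/(18338 + N(X(1), 114)) = (-42887 + 1)/(18338 - 135) = -42886/18203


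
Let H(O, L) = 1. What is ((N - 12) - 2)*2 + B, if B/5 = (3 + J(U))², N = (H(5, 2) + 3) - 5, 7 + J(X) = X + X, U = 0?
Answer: 50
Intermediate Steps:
J(X) = -7 + 2*X (J(X) = -7 + (X + X) = -7 + 2*X)
N = -1 (N = (1 + 3) - 5 = 4 - 5 = -1)
B = 80 (B = 5*(3 + (-7 + 2*0))² = 5*(3 + (-7 + 0))² = 5*(3 - 7)² = 5*(-4)² = 5*16 = 80)
((N - 12) - 2)*2 + B = ((-1 - 12) - 2)*2 + 80 = (-13 - 2)*2 + 80 = -15*2 + 80 = -30 + 80 = 50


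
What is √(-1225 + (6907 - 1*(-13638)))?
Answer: 2*√4830 ≈ 139.00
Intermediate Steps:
√(-1225 + (6907 - 1*(-13638))) = √(-1225 + (6907 + 13638)) = √(-1225 + 20545) = √19320 = 2*√4830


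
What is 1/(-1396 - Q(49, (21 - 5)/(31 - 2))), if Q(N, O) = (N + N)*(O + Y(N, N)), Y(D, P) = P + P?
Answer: -29/320568 ≈ -9.0464e-5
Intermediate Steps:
Y(D, P) = 2*P
Q(N, O) = 2*N*(O + 2*N) (Q(N, O) = (N + N)*(O + 2*N) = (2*N)*(O + 2*N) = 2*N*(O + 2*N))
1/(-1396 - Q(49, (21 - 5)/(31 - 2))) = 1/(-1396 - 2*49*((21 - 5)/(31 - 2) + 2*49)) = 1/(-1396 - 2*49*(16/29 + 98)) = 1/(-1396 - 2*49*2858/29) = 1/(-1396 - 1*280084/29) = 1/(-1396 - 280084/29) = 1/(-320568/29) = -29/320568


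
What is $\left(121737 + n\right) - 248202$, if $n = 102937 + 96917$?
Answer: $73389$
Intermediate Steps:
$n = 199854$
$\left(121737 + n\right) - 248202 = \left(121737 + 199854\right) - 248202 = 321591 - 248202 = 73389$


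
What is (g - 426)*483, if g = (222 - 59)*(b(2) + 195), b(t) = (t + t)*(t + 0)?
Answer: 15776229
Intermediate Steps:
b(t) = 2*t² (b(t) = (2*t)*t = 2*t²)
g = 33089 (g = (222 - 59)*(2*2² + 195) = 163*(2*4 + 195) = 163*(8 + 195) = 163*203 = 33089)
(g - 426)*483 = (33089 - 426)*483 = 32663*483 = 15776229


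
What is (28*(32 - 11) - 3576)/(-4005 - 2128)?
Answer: 2988/6133 ≈ 0.48720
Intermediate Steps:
(28*(32 - 11) - 3576)/(-4005 - 2128) = (28*21 - 3576)/(-6133) = (588 - 3576)*(-1/6133) = -2988*(-1/6133) = 2988/6133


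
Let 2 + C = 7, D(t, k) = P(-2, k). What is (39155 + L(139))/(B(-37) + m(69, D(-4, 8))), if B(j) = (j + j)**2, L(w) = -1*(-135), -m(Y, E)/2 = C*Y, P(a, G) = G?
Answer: 19645/2393 ≈ 8.2094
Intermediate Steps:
D(t, k) = k
C = 5 (C = -2 + 7 = 5)
m(Y, E) = -10*Y
L(w) = 135
B(j) = 4*j**2 (B(j) = (2*j)**2 = 4*j**2)
(39155 + L(139))/(B(-37) + m(69, D(-4, 8))) = (39155 + 135)/(4*(-37)**2 - 10*69) = 39290/(4*1369 - 690) = 39290/(5476 - 690) = 39290/4786 = 39290*(1/4786) = 19645/2393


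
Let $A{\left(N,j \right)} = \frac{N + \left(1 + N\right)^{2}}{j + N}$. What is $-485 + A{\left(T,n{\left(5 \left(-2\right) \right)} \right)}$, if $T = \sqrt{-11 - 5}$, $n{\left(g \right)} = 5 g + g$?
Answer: $- \frac{438203}{904} - \frac{165 i}{904} \approx -484.74 - 0.18252 i$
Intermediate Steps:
$n{\left(g \right)} = 6 g$
$T = 4 i$ ($T = \sqrt{-16} = 4 i \approx 4.0 i$)
$A{\left(N,j \right)} = \frac{N + \left(1 + N\right)^{2}}{N + j}$
$-485 + A{\left(T,n{\left(5 \left(-2\right) \right)} \right)} = -485 + \frac{4 i + \left(1 + 4 i\right)^{2}}{4 i + 6 \cdot 5 \left(-2\right)} = -485 + \frac{\left(1 + 4 i\right)^{2} + 4 i}{4 i + 6 \left(-10\right)} = -485 + \frac{\left(1 + 4 i\right)^{2} + 4 i}{4 i - 60} = -485 + \frac{\left(1 + 4 i\right)^{2} + 4 i}{-60 + 4 i} = -485 + \frac{-60 - 4 i}{3616} \left(\left(1 + 4 i\right)^{2} + 4 i\right) = -485 + \frac{\left(-60 - 4 i\right) \left(\left(1 + 4 i\right)^{2} + 4 i\right)}{3616}$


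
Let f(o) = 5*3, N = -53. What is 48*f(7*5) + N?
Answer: 667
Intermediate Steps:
f(o) = 15
48*f(7*5) + N = 48*15 - 53 = 720 - 53 = 667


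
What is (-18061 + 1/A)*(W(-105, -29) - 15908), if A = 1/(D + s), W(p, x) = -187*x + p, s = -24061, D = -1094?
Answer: 457657440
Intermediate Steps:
W(p, x) = p - 187*x
A = -1/25155 (A = 1/(-1094 - 24061) = 1/(-25155) = -1/25155 ≈ -3.9754e-5)
(-18061 + 1/A)*(W(-105, -29) - 15908) = (-18061 + 1/(-1/25155))*((-105 - 187*(-29)) - 15908) = (-18061 - 25155)*((-105 + 5423) - 15908) = -43216*(5318 - 15908) = -43216*(-10590) = 457657440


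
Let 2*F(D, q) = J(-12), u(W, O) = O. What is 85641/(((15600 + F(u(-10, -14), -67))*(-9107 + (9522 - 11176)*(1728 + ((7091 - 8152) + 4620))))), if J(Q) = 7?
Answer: -57094/91059997545 ≈ -6.2699e-7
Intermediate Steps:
F(D, q) = 7/2 (F(D, q) = (1/2)*7 = 7/2)
85641/(((15600 + F(u(-10, -14), -67))*(-9107 + (9522 - 11176)*(1728 + ((7091 - 8152) + 4620))))) = 85641/(((15600 + 7/2)*(-9107 + (9522 - 11176)*(1728 + ((7091 - 8152) + 4620))))) = 85641/((31207*(-9107 - 1654*(1728 + (-1061 + 4620)))/2)) = 85641/((31207*(-9107 - 1654*(1728 + 3559))/2)) = 85641/((31207*(-9107 - 1654*5287)/2)) = 85641/((31207*(-9107 - 8744698)/2)) = 85641/(((31207/2)*(-8753805))) = 85641/(-273179992635/2) = 85641*(-2/273179992635) = -57094/91059997545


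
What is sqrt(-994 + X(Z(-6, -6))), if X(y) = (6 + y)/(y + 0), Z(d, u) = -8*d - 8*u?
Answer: I*sqrt(15887)/4 ≈ 31.511*I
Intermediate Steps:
X(y) = (6 + y)/y
sqrt(-994 + X(Z(-6, -6))) = sqrt(-994 + (6 + (-8*(-6) - 8*(-6)))/(-8*(-6) - 8*(-6))) = sqrt(-994 + (6 + (48 + 48))/(48 + 48)) = sqrt(-994 + (6 + 96)/96) = sqrt(-994 + (1/96)*102) = sqrt(-994 + 17/16) = sqrt(-15887/16) = I*sqrt(15887)/4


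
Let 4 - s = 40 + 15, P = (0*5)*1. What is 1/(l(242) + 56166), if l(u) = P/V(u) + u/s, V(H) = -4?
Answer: 51/2864224 ≈ 1.7806e-5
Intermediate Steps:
P = 0 (P = 0*1 = 0)
s = -51 (s = 4 - (40 + 15) = 4 - 1*55 = 4 - 55 = -51)
l(u) = -u/51 (l(u) = 0/(-4) + u/(-51) = 0*(-1/4) + u*(-1/51) = 0 - u/51 = -u/51)
1/(l(242) + 56166) = 1/(-1/51*242 + 56166) = 1/(-242/51 + 56166) = 1/(2864224/51) = 51/2864224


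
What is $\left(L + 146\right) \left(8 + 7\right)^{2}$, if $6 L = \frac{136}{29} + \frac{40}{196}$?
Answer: $\frac{46940625}{1421} \approx 33034.0$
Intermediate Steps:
$L = \frac{1159}{1421}$ ($L = \frac{\frac{136}{29} + \frac{40}{196}}{6} = \frac{136 \cdot \frac{1}{29} + 40 \cdot \frac{1}{196}}{6} = \frac{\frac{136}{29} + \frac{10}{49}}{6} = \frac{1}{6} \cdot \frac{6954}{1421} = \frac{1159}{1421} \approx 0.81562$)
$\left(L + 146\right) \left(8 + 7\right)^{2} = \left(\frac{1159}{1421} + 146\right) \left(8 + 7\right)^{2} = \frac{208625 \cdot 15^{2}}{1421} = \frac{208625}{1421} \cdot 225 = \frac{46940625}{1421}$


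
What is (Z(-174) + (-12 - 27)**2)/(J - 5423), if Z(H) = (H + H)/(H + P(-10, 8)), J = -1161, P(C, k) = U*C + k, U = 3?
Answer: -9327/40327 ≈ -0.23128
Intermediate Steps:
P(C, k) = k + 3*C (P(C, k) = 3*C + k = k + 3*C)
Z(H) = 2*H/(-22 + H) (Z(H) = (H + H)/(H + (8 + 3*(-10))) = (2*H)/(H + (8 - 30)) = (2*H)/(H - 22) = (2*H)/(-22 + H) = 2*H/(-22 + H))
(Z(-174) + (-12 - 27)**2)/(J - 5423) = (2*(-174)/(-22 - 174) + (-12 - 27)**2)/(-1161 - 5423) = (2*(-174)/(-196) + (-39)**2)/(-6584) = (2*(-174)*(-1/196) + 1521)*(-1/6584) = (87/49 + 1521)*(-1/6584) = (74616/49)*(-1/6584) = -9327/40327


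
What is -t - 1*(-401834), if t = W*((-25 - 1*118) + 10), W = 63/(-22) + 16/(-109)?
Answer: 962637805/2398 ≈ 4.0143e+5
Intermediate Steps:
W = -7219/2398 (W = 63*(-1/22) + 16*(-1/109) = -63/22 - 16/109 = -7219/2398 ≈ -3.0104)
t = 960127/2398 (t = -7219*((-25 - 1*118) + 10)/2398 = -7219*((-25 - 118) + 10)/2398 = -7219*(-143 + 10)/2398 = -7219/2398*(-133) = 960127/2398 ≈ 400.39)
-t - 1*(-401834) = -1*960127/2398 - 1*(-401834) = -960127/2398 + 401834 = 962637805/2398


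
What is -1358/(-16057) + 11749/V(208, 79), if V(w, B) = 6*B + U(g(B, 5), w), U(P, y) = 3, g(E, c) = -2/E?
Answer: 189301459/7659189 ≈ 24.716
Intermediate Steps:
V(w, B) = 3 + 6*B (V(w, B) = 6*B + 3 = 3 + 6*B)
-1358/(-16057) + 11749/V(208, 79) = -1358/(-16057) + 11749/(3 + 6*79) = -1358*(-1/16057) + 11749/(3 + 474) = 1358/16057 + 11749/477 = 189301459/7659189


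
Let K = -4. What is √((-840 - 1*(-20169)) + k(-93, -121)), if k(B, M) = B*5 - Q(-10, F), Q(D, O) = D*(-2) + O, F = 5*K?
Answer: 12*√131 ≈ 137.35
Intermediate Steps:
F = -20 (F = 5*(-4) = -20)
Q(D, O) = O - 2*D (Q(D, O) = -2*D + O = O - 2*D)
k(B, M) = 5*B (k(B, M) = B*5 - (-20 - 2*(-10)) = 5*B - (-20 + 20) = 5*B - 1*0 = 5*B + 0 = 5*B)
√((-840 - 1*(-20169)) + k(-93, -121)) = √((-840 - 1*(-20169)) + 5*(-93)) = √((-840 + 20169) - 465) = √(19329 - 465) = √18864 = 12*√131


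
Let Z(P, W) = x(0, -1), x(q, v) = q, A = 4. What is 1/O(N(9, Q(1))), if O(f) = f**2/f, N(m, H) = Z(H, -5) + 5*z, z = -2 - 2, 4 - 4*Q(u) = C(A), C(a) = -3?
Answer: -1/20 ≈ -0.050000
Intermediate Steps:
Q(u) = 7/4 (Q(u) = 1 - 1/4*(-3) = 1 + 3/4 = 7/4)
Z(P, W) = 0
z = -4
N(m, H) = -20 (N(m, H) = 0 + 5*(-4) = 0 - 20 = -20)
O(f) = f
1/O(N(9, Q(1))) = 1/(-20) = -1/20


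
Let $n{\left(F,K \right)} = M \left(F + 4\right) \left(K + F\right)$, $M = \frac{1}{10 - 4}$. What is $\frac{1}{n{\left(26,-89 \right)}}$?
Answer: $- \frac{1}{315} \approx -0.0031746$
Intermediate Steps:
$M = \frac{1}{6} \approx 0.16667$
$n{\left(F,K \right)} = \frac{\left(4 + F\right) \left(F + K\right)}{6}$ ($n{\left(F,K \right)} = \frac{\left(F + 4\right) \left(K + F\right)}{6} = \frac{\left(4 + F\right) \left(F + K\right)}{6}$)
$\frac{1}{n{\left(26,-89 \right)}} = \frac{1}{\frac{26^{2}}{6} + \frac{2}{3} \cdot 26 + \frac{2}{3} \left(-89\right) + \frac{1}{6} \cdot 26 \left(-89\right)} = \frac{1}{\frac{1}{6} \cdot 676 + \frac{52}{3} - \frac{178}{3} - \frac{1157}{3}} = \frac{1}{\frac{338}{3} + \frac{52}{3} - \frac{178}{3} - \frac{1157}{3}} = \frac{1}{-315} = - \frac{1}{315}$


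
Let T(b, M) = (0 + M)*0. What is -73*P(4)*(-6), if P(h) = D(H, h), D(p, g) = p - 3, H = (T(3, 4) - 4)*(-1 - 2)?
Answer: 3942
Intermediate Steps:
T(b, M) = 0 (T(b, M) = M*0 = 0)
H = 12 (H = (0 - 4)*(-1 - 2) = -4*(-3) = 12)
D(p, g) = -3 + p
P(h) = 9 (P(h) = -3 + 12 = 9)
-73*P(4)*(-6) = -657*(-6) = -73*(-54) = 3942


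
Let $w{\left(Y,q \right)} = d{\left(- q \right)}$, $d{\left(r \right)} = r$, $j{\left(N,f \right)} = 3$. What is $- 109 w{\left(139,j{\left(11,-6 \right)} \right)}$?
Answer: $327$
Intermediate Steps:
$w{\left(Y,q \right)} = - q$
$- 109 w{\left(139,j{\left(11,-6 \right)} \right)} = - 109 \left(\left(-1\right) 3\right) = \left(-109\right) \left(-3\right) = 327$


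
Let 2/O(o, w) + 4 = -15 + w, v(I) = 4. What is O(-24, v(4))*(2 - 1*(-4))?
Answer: -4/5 ≈ -0.80000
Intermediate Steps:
O(o, w) = 2/(-19 + w) (O(o, w) = 2/(-4 + (-15 + w)) = 2/(-19 + w))
O(-24, v(4))*(2 - 1*(-4)) = (2/(-19 + 4))*(2 - 1*(-4)) = (2/(-15))*(2 + 4) = (2*(-1/15))*6 = -2/15*6 = -4/5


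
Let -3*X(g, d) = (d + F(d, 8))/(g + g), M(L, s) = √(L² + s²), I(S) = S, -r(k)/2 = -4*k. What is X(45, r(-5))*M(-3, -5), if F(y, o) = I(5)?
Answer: 7*√34/54 ≈ 0.75586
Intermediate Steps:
r(k) = 8*k (r(k) = -(-8)*k = 8*k)
F(y, o) = 5
X(g, d) = -(5 + d)/(6*g) (X(g, d) = -(d + 5)/(3*(g + g)) = -(5 + d)/(3*(2*g)) = -(5 + d)*1/(2*g)/3 = -(5 + d)/(6*g))
X(45, r(-5))*M(-3, -5) = ((⅙)*(-5 - 8*(-5))/45)*√((-3)² + (-5)²) = ((⅙)*(1/45)*(-5 - 1*(-40)))*√(9 + 25) = ((⅙)*(1/45)*(-5 + 40))*√34 = ((⅙)*(1/45)*35)*√34 = 7*√34/54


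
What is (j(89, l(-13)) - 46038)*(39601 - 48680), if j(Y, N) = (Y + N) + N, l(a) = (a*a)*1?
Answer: 414102269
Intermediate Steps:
l(a) = a² (l(a) = a²*1 = a²)
j(Y, N) = Y + 2*N (j(Y, N) = (N + Y) + N = Y + 2*N)
(j(89, l(-13)) - 46038)*(39601 - 48680) = ((89 + 2*(-13)²) - 46038)*(39601 - 48680) = ((89 + 2*169) - 46038)*(-9079) = ((89 + 338) - 46038)*(-9079) = (427 - 46038)*(-9079) = -45611*(-9079) = 414102269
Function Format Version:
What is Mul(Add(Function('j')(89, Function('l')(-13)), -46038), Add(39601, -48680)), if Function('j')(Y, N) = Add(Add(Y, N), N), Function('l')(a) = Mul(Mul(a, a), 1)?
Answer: 414102269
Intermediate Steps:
Function('l')(a) = Pow(a, 2) (Function('l')(a) = Mul(Pow(a, 2), 1) = Pow(a, 2))
Function('j')(Y, N) = Add(Y, Mul(2, N)) (Function('j')(Y, N) = Add(Add(N, Y), N) = Add(Y, Mul(2, N)))
Mul(Add(Function('j')(89, Function('l')(-13)), -46038), Add(39601, -48680)) = Mul(Add(Add(89, Mul(2, Pow(-13, 2))), -46038), Add(39601, -48680)) = Mul(Add(Add(89, Mul(2, 169)), -46038), -9079) = Mul(Add(Add(89, 338), -46038), -9079) = Mul(Add(427, -46038), -9079) = Mul(-45611, -9079) = 414102269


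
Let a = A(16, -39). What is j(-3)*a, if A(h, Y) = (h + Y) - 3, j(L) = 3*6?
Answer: -468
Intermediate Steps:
j(L) = 18
A(h, Y) = -3 + Y + h (A(h, Y) = (Y + h) - 3 = -3 + Y + h)
a = -26 (a = -3 - 39 + 16 = -26)
j(-3)*a = 18*(-26) = -468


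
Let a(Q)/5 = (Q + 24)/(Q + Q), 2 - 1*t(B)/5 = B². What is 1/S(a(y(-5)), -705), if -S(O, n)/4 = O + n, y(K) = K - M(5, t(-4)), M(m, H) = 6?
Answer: 11/31150 ≈ 0.00035313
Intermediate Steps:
t(B) = 10 - 5*B²
y(K) = -6 + K (y(K) = K - 1*6 = K - 6 = -6 + K)
a(Q) = 5*(24 + Q)/(2*Q) (a(Q) = 5*((Q + 24)/(Q + Q)) = 5*((24 + Q)/((2*Q))) = 5*((24 + Q)*(1/(2*Q))) = 5*((24 + Q)/(2*Q)) = 5*(24 + Q)/(2*Q))
S(O, n) = -4*O - 4*n (S(O, n) = -4*(O + n) = -4*O - 4*n)
1/S(a(y(-5)), -705) = 1/(-4*(5/2 + 60/(-6 - 5)) - 4*(-705)) = 1/(-4*(5/2 + 60/(-11)) + 2820) = 1/(-4*(5/2 + 60*(-1/11)) + 2820) = 1/(-4*(5/2 - 60/11) + 2820) = 1/(-4*(-65/22) + 2820) = 1/(130/11 + 2820) = 1/(31150/11) = 11/31150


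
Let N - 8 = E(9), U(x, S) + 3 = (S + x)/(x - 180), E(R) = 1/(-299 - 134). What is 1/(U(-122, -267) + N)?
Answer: 130766/821965 ≈ 0.15909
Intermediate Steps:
E(R) = -1/433 (E(R) = 1/(-433) = -1/433)
U(x, S) = -3 + (S + x)/(-180 + x) (U(x, S) = -3 + (S + x)/(x - 180) = -3 + (S + x)/(-180 + x))
N = 3463/433 (N = 8 - 1/433 = 3463/433 ≈ 7.9977)
1/(U(-122, -267) + N) = 1/((540 - 267 - 2*(-122))/(-180 - 122) + 3463/433) = 1/((540 - 267 + 244)/(-302) + 3463/433) = 1/(-1/302*517 + 3463/433) = 1/(-517/302 + 3463/433) = 1/(821965/130766) = 130766/821965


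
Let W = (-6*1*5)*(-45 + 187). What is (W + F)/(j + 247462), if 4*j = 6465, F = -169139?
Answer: -693596/996313 ≈ -0.69616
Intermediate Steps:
W = -4260 (W = -6*5*142 = -30*142 = -4260)
j = 6465/4 (j = (¼)*6465 = 6465/4 ≈ 1616.3)
(W + F)/(j + 247462) = (-4260 - 169139)/(6465/4 + 247462) = -173399/996313/4 = -173399*4/996313 = -693596/996313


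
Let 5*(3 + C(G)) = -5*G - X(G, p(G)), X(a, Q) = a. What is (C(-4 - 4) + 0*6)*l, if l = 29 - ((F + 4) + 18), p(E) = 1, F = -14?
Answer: 693/5 ≈ 138.60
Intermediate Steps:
C(G) = -3 - 6*G/5 (C(G) = -3 + (-5*G - G)/5 = -3 + (-6*G)/5 = -3 - 6*G/5)
l = 21 (l = 29 - ((-14 + 4) + 18) = 29 - (-10 + 18) = 29 - 1*8 = 29 - 8 = 21)
(C(-4 - 4) + 0*6)*l = ((-3 - 6*(-4 - 4)/5) + 0*6)*21 = ((-3 - 6/5*(-8)) + 0)*21 = ((-3 + 48/5) + 0)*21 = (33/5 + 0)*21 = (33/5)*21 = 693/5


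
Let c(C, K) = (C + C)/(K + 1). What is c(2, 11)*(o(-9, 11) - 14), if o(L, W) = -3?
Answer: -17/3 ≈ -5.6667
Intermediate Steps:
c(C, K) = 2*C/(1 + K) (c(C, K) = (2*C)/(1 + K) = 2*C/(1 + K))
c(2, 11)*(o(-9, 11) - 14) = (2*2/(1 + 11))*(-3 - 14) = (2*2/12)*(-17) = (2*2*(1/12))*(-17) = (⅓)*(-17) = -17/3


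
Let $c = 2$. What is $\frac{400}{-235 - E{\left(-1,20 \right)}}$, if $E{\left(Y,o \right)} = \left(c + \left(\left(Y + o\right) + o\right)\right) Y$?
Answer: $- \frac{200}{97} \approx -2.0619$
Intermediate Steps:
$E{\left(Y,o \right)} = Y \left(2 + Y + 2 o\right)$ ($E{\left(Y,o \right)} = \left(2 + \left(\left(Y + o\right) + o\right)\right) Y = \left(2 + \left(Y + 2 o\right)\right) Y = \left(2 + Y + 2 o\right) Y = Y \left(2 + Y + 2 o\right)$)
$\frac{400}{-235 - E{\left(-1,20 \right)}} = \frac{400}{-235 - - (2 - 1 + 2 \cdot 20)} = \frac{400}{-235 - - (2 - 1 + 40)} = \frac{400}{-235 - \left(-1\right) 41} = \frac{400}{-235 - -41} = \frac{400}{-235 + 41} = \frac{400}{-194} = 400 \left(- \frac{1}{194}\right) = - \frac{200}{97}$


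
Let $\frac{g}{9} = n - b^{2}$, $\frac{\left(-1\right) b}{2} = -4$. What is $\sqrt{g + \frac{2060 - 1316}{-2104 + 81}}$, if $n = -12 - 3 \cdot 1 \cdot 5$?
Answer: $\frac{i \sqrt{11603067}}{119} \approx 28.625 i$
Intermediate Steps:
$b = 8$ ($b = \left(-2\right) \left(-4\right) = 8$)
$n = -27$ ($n = -12 - 15 = -27$)
$g = -819$ ($g = 9 \left(-27 - 8^{2}\right) = 9 \left(-27 - 64\right) = 9 \left(-91\right) = -819$)
$\sqrt{g + \frac{2060 - 1316}{-2104 + 81}} = \sqrt{-819 + \frac{2060 - 1316}{-2104 + 81}} = \sqrt{-819 + \frac{744}{-2023}} = \sqrt{-819 + 744 \left(- \frac{1}{2023}\right)} = \sqrt{-819 - \frac{744}{2023}} = \sqrt{- \frac{1657581}{2023}} = \frac{i \sqrt{11603067}}{119}$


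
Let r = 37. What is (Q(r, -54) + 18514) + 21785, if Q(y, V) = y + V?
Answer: 40282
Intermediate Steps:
Q(y, V) = V + y
(Q(r, -54) + 18514) + 21785 = ((-54 + 37) + 18514) + 21785 = (-17 + 18514) + 21785 = 18497 + 21785 = 40282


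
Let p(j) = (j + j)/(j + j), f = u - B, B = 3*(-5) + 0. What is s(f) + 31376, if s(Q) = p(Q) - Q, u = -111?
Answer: 31473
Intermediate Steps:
B = -15 (B = -15 + 0 = -15)
f = -96 (f = -111 - 1*(-15) = -111 + 15 = -96)
p(j) = 1 (p(j) = (2*j)/((2*j)) = (2*j)*(1/(2*j)) = 1)
s(Q) = 1 - Q
s(f) + 31376 = (1 - 1*(-96)) + 31376 = (1 + 96) + 31376 = 97 + 31376 = 31473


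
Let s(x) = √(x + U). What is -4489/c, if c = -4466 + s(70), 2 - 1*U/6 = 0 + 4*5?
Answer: 10023937/9972597 + 4489*I*√38/19945194 ≈ 1.0051 + 0.0013874*I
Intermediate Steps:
U = -108 (U = 12 - 6*(0 + 4*5) = 12 - 6*(0 + 20) = 12 - 6*20 = 12 - 120 = -108)
s(x) = √(-108 + x) (s(x) = √(x - 108) = √(-108 + x))
c = -4466 + I*√38 (c = -4466 + √(-108 + 70) = -4466 + √(-38) = -4466 + I*√38 ≈ -4466.0 + 6.1644*I)
-4489/c = -4489/(-4466 + I*√38)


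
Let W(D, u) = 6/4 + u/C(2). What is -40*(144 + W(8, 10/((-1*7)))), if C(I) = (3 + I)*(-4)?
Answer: -40760/7 ≈ -5822.9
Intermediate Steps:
C(I) = -12 - 4*I
W(D, u) = 3/2 - u/20 (W(D, u) = 6/4 + u/(-12 - 4*2) = 6*(¼) + u/(-12 - 8) = 3/2 + u/(-20) = 3/2 + u*(-1/20) = 3/2 - u/20)
-40*(144 + W(8, 10/((-1*7)))) = -40*(144 + (3/2 - 1/(2*((-1*7))))) = -40*(144 + (3/2 - 1/(2*(-7)))) = -40*(144 + (3/2 - (-1)/(2*7))) = -40*(144 + (3/2 - 1/20*(-10/7))) = -40*(144 + (3/2 + 1/14)) = -40*(144 + 11/7) = -40*1019/7 = -40760/7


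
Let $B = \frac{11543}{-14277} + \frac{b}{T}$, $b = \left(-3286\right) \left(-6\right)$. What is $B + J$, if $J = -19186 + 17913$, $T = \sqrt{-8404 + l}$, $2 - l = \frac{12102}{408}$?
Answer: $- \frac{18186164}{14277} - \frac{39432 i \sqrt{9747001}}{573353} \approx -1273.8 - 214.71 i$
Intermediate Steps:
$l = - \frac{1881}{68}$ ($l = 2 - \frac{12102}{408} = 2 - 12102 \cdot \frac{1}{408} = 2 - \frac{2017}{68} = - \frac{1881}{68} \approx -27.662$)
$T = \frac{i \sqrt{9747001}}{34}$ ($T = \sqrt{-8404 - \frac{1881}{68}} = \sqrt{- \frac{573353}{68}} = \frac{i \sqrt{9747001}}{34} \approx 91.824 i$)
$b = 19716$
$B = - \frac{11543}{14277} - \frac{39432 i \sqrt{9747001}}{573353}$ ($B = \frac{11543}{-14277} + \frac{19716}{\frac{1}{34} i \sqrt{9747001}} = 11543 \left(- \frac{1}{14277}\right) + 19716 \left(- \frac{2 i \sqrt{9747001}}{573353}\right) = - \frac{11543}{14277} - \frac{39432 i \sqrt{9747001}}{573353} \approx -0.8085 - 214.71 i$)
$J = -1273$
$B + J = \left(- \frac{11543}{14277} - \frac{39432 i \sqrt{9747001}}{573353}\right) - 1273 = - \frac{18186164}{14277} - \frac{39432 i \sqrt{9747001}}{573353}$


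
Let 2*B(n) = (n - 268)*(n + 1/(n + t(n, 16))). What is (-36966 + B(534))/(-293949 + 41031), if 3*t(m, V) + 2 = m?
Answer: -24225301/179909004 ≈ -0.13465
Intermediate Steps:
t(m, V) = -⅔ + m/3
B(n) = (-268 + n)*(n + 1/(-⅔ + 4*n/3))/2 (B(n) = ((n - 268)*(n + 1/(n + (-⅔ + n/3))))/2 = ((-268 + n)*(n + 1/(-⅔ + 4*n/3)))/2 = (-268 + n)*(n + 1/(-⅔ + 4*n/3))/2)
(-36966 + B(534))/(-293949 + 41031) = (-36966 + (-804 - 1074*534² + 4*534³ + 539*534)/(4*(-1 + 2*534)))/(-293949 + 41031) = (-36966 + (-804 - 1074*285156 + 4*152273304 + 287826)/(4*(-1 + 1068)))/(-252918) = (-36966 + (¼)*(-804 - 306257544 + 609093216 + 287826)/1067)*(-1/252918) = (-36966 + (¼)*(1/1067)*303122694)*(-1/252918) = (-36966 + 151561347/2134)*(-1/252918) = (72675903/2134)*(-1/252918) = -24225301/179909004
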